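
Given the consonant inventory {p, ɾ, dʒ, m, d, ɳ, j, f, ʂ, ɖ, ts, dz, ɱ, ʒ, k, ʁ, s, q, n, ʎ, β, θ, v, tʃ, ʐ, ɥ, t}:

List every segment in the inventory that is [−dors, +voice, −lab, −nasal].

ɾ, dʒ, d, ɖ, dz, ʒ, ʐ

Eliminate segments failing any feature: /p, f, ʂ, ts, s, θ, tʃ, t/ are [−voice]; /m, ɱ, β, v/ are [+labial]; /ɳ, n/ are [+nasal]; /j, k, ʁ, q, ʎ, ɥ/ are [+dorsal]. The remaining /ɾ, dʒ, d, ɖ, dz, ʒ, ʐ/ satisfy [−dorsal], [+voice], [−labial], [−nasal].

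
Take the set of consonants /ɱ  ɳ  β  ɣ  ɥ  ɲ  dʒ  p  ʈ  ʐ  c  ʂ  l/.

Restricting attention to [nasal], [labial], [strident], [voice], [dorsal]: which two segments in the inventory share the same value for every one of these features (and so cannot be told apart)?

dʒ, ʐ

/dʒ/ (voiced postalveolar affricate) and /ʐ/ (voiced retroflex fricative) are both [−nasal], [−labial], [+strident], [+voice], [−dorsal], so none of the listed features separates them. (They do differ in [continuant] and [distributed], which are not among the given features.) Every other pair in the inventory differs on at least one listed feature.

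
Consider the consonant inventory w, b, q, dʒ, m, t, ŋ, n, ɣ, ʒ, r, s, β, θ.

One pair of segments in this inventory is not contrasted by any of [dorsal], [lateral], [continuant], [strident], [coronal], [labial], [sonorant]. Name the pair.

Both /ʒ/ and /s/ are [−dorsal], [−lateral], [+continuant], [+strident], [+coronal], [−labial], [−sonorant]. Since the list omits [voice], [anterior] and [distributed] — which do distinguish the voiced postalveolar fricative from the voiceless alveolar fricative — this pair collapses; all other pairs remain distinct.

ʒ, s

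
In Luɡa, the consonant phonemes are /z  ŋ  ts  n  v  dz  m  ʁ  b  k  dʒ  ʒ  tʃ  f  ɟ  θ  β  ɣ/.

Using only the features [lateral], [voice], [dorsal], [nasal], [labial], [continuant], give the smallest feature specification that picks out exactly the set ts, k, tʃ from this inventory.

Every target segment is [-voice], [-continuant]; each remaining inventory member fails at least one of these. Each conjunct is needed — [-continuant] alone would also admit /ŋ, n, dz, m, …/; [-voice] alone would also admit /f, θ/ — and no other single listed feature has exactly this extension, so two is the minimum.

[-voice, -continuant]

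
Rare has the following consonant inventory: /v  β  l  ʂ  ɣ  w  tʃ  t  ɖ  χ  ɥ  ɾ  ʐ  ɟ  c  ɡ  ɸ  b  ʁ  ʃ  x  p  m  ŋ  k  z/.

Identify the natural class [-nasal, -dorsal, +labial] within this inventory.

Eliminate segments failing any feature: /l, ʂ, tʃ, t, ɖ, ɾ, ʐ, ʃ, z/ are [-labial]; /ɣ, w, χ, ɥ, ɟ, c, ɡ, ʁ, x, k/ are [+dorsal]; /m, ŋ/ are [+nasal]. The remaining /v, β, ɸ, b, p/ satisfy [-nasal], [-dorsal], [+labial].

v, β, ɸ, b, p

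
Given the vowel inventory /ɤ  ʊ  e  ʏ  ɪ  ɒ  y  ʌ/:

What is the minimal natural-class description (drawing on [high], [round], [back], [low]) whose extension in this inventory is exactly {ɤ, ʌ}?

[+back, −round]

The class [+back], [−round] has exactly /ɤ, ʌ/ as its extension in this inventory. No smaller conjunction from the listed features achieves this: [−round] alone would also admit /e, ɪ/; [+back] alone would also admit /ʊ, ɒ/; and checking the remaining single features turns up none with this extension.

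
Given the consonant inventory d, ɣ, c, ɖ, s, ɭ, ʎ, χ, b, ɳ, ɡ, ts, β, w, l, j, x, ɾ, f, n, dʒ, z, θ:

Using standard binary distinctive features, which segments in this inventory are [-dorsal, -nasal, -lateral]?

d, ɖ, s, b, ts, β, ɾ, f, dʒ, z, θ

Eliminate segments failing any feature: /ɣ, c, ʎ, χ, ɡ, w, j, x/ are [+dorsal]; /ɭ, l/ are [+lateral]; /ɳ, n/ are [+nasal]. The remaining /d, ɖ, s, b, ts, β, ɾ, f, dʒ, z, θ/ satisfy [-dorsal], [-nasal], [-lateral].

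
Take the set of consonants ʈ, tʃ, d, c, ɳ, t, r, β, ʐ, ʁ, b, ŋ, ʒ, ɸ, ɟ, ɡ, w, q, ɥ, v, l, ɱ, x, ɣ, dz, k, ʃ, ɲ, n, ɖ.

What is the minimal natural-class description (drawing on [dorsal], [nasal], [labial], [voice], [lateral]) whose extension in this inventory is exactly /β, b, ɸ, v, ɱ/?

/β, b, ɸ, v, ɱ/ are all [+labial], [−dorsal], and no other segment in the inventory matches both values. Dropping any one of them over-generates: [−dorsal] alone would also admit /ʈ, tʃ, d, ɳ, …/; [+labial] alone would also admit /w, ɥ/. No other single listed feature picks out exactly this set either, so fewer than two features will not do.

[+labial, −dorsal]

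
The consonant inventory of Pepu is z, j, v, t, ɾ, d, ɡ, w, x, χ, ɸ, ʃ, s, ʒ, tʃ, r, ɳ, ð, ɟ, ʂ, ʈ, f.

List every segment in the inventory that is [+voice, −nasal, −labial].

The [+voice] segments are /z, j, v, ɾ, d, ɡ, w, ʒ, r, ɳ, ð, ɟ/.
Within that set, [−nasal] gives /z, j, v, ɾ, d, ɡ, w, ʒ, r, ð, ɟ/.
Among these, [−labial] leaves /z, j, ɾ, d, ɡ, ʒ, r, ð, ɟ/.

z, j, ɾ, d, ɡ, ʒ, r, ð, ɟ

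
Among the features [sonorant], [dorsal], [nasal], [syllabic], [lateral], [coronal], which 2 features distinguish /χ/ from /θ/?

[coronal], [dorsal]

/χ/ (voiceless uvular fricative) and /θ/ (voiceless dental fricative) agree on [-sonorant], [-nasal], [-syllabic], [-lateral]. They differ on [coronal] (/χ/ [-], /θ/ [+]), [dorsal] (/χ/ [+], /θ/ [-]).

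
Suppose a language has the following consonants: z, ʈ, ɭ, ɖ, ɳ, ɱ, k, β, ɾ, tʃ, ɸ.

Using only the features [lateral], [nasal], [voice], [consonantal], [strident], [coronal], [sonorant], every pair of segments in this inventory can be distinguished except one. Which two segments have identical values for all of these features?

Both /k/ and /ɸ/ are [-lateral], [-nasal], [-voice], [+consonantal], [-strident], [-coronal], [-sonorant]. Since the list omits [continuant], [labial] and [dorsal] — which do distinguish the voiceless velar stop from the voiceless bilabial fricative — this pair collapses; all other pairs remain distinct.

k, ɸ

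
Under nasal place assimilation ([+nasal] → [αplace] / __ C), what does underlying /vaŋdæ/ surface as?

[vandæ]

/ŋ/ sits before the [+coronal] consonant /d/, so it takes on [+coronal] and surfaces as /n/. The rest of the form is unaffected: [vandæ].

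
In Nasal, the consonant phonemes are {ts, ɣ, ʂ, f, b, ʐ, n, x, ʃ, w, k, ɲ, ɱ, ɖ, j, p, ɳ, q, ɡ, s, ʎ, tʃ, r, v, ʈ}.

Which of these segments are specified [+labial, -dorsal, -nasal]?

f, b, p, v

Checking each segment against [+labial], [-dorsal], [-nasal]: /f/ (voiceless labiodental fricative), /b/ (voiced bilabial stop), /p/ (voiceless bilabial stop), /v/ (voiced labiodental fricative) satisfy every feature; every other segment in the inventory fails at least one.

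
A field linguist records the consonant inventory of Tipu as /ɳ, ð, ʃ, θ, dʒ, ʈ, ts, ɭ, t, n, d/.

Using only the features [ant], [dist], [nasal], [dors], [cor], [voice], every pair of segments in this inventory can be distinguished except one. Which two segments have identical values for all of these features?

t, ts

Both /t/ and /ts/ are [+anterior], [-distributed], [-nasal], [-dorsal], [+coronal], [-voice]. Since the list omits [strident] and [delayed release] — which do distinguish the voiceless alveolar stop from the voiceless alveolar affricate — this pair collapses; all other pairs remain distinct.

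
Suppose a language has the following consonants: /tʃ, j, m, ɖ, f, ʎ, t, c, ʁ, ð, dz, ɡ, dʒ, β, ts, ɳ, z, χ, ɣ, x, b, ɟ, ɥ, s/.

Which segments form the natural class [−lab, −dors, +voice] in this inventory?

ɖ, ð, dz, dʒ, ɳ, z

The [−labial] segments are /tʃ, j, ɖ, ʎ, t, c, ʁ, ð, dz, ɡ, dʒ, ts, ɳ, z, χ, ɣ, x, ɟ, s/.
Then [−dorsal] gives /tʃ, ɖ, t, ð, dz, dʒ, ts, ɳ, z, s/.
Then [+voice] leaves /ɖ, ð, dz, dʒ, ɳ, z/.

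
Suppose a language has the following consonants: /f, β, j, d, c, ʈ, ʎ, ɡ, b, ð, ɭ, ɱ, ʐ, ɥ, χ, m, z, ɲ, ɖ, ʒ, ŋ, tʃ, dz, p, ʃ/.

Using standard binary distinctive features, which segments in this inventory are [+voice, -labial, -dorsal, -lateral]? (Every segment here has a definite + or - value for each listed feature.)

Checking each segment against [+voice], [-labial], [-dorsal], [-lateral]: /d/ (voiced alveolar stop), /ð/ (voiced dental fricative), /ʐ/ (voiced retroflex fricative), /z/ (voiced alveolar fricative), /ɖ/ (voiced retroflex stop), /ʒ/ (voiced postalveolar fricative), among others, satisfy every feature; every other segment in the inventory fails at least one.

d, ð, ʐ, z, ɖ, ʒ, dz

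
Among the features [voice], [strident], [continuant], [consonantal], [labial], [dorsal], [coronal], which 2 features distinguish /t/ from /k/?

[coronal], [dorsal]

The two segments share [−voice], [−strident], [−continuant], [+consonantal], [−labial]. The only features from the list on which they differ: /t/ is [+coronal] while /k/ is [−coronal]; /t/ is [−dorsal] while /k/ is [+dorsal].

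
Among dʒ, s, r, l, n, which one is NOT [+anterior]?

/dʒ/ is the voiced postalveolar affricate, which is [−anterior]; the rest — /r, l, s, n/ — are [+anterior].

dʒ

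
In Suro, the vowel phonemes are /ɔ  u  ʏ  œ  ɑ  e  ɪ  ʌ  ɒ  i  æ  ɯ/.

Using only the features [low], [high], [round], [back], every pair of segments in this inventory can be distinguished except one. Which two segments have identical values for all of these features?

ɪ, i

On the given features, /ɪ/ and /i/ have an identical profile: [−low], [+high], [−round], [−back]. No other two segments in the inventory coincide on all 4 features. (They do differ in [tense], which is not among the given features.)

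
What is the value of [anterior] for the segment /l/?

/l/ is the alveolar lateral approximant, hence [+anterior].

[+anterior]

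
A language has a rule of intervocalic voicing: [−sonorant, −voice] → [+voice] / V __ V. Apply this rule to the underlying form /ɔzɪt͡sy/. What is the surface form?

[ɔzɪd͡zy]

/t͡s/ satisfies [−sonorant, −voice] and sits in V __ V. The [+voice] counterpart of the voiceless alveolar affricate is /d͡z/. Other segments in /ɔzɪt͡sy/ either fail the structural description or are not in the environment, so the surface form is [ɔzɪd͡zy].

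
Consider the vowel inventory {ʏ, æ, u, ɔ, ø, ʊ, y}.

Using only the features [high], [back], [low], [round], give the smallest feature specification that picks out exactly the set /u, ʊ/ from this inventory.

[+high, +back]

/u, ʊ/ are all [+high], [+back], and no other segment in the inventory matches both values. Dropping any one of them over-generates: [+back] alone would also admit /ɔ/; [+high] alone would also admit /ʏ, y/. No other single listed feature picks out exactly this set either, so fewer than two features will not do.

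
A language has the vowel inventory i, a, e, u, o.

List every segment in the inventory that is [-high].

a, e, o

The feature [high] marks segments produced with the tongue body raised. In this inventory /a, e, o/ lack that property, so they are [-high]; /i, u/ are [+high].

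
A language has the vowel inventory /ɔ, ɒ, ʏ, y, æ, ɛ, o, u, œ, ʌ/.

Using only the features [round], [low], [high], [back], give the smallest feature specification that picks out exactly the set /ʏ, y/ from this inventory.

Every target segment is [+high], [-back]; each remaining inventory member fails at least one of these. Each conjunct is needed — [-back] alone would also admit /æ, ɛ, œ/; [+high] alone would also admit /u/ — and no other single listed feature has exactly this extension, so two is the minimum.

[+high, -back]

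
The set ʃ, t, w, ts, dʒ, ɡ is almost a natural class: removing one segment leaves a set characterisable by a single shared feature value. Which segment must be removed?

w

/t, dʒ, ts, ʃ, ɡ/ are all [-labial], but /w/ (labial-velar glide) is [+labial]. No other single segment can be removed to leave a set sharing one feature value that the removed segment lacks, so /w/ is the odd one out.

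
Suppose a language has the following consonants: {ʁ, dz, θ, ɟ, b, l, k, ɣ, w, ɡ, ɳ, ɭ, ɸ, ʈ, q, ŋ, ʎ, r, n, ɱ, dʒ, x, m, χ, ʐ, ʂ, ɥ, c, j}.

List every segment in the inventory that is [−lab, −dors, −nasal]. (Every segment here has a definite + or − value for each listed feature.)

dz, θ, l, ɭ, ʈ, r, dʒ, ʐ, ʂ

Checking each segment against [−labial], [−dorsal], [−nasal]: /dz/ (voiced alveolar affricate), /θ/ (voiceless dental fricative), /l/ (alveolar lateral approximant), /ɭ/ (retroflex lateral approximant), /ʈ/ (voiceless retroflex stop), /r/ (alveolar trill), among others, satisfy every feature; every other segment in the inventory fails at least one.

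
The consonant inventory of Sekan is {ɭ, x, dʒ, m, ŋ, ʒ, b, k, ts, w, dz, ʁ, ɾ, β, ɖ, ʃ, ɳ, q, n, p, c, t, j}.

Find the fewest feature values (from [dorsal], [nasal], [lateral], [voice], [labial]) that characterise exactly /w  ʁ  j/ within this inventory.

The class [+voice], [-nasal], [+dorsal] has exactly /w, ʁ, j/ as its extension in this inventory. No smaller conjunction from the listed features achieves this: [-nasal, +dorsal] alone would also admit /x, k, q, c/; [+voice, +dorsal] alone would also admit /ŋ/; [+voice, -nasal] alone would also admit /ɭ, dʒ, ʒ, b, …/; and checking the remaining two-feature bundles turns up none with this extension.

[+voice, -nasal, +dorsal]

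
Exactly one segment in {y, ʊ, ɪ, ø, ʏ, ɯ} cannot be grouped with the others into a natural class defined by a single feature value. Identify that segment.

ø

[high] groups all but one: /ʊ, ɪ, ʏ, y, ɯ/ share [+high] while /ø/ (mid front rounded tense vowel) alone is [−high]. Removing any other segment would not leave a single-feature class that excludes it.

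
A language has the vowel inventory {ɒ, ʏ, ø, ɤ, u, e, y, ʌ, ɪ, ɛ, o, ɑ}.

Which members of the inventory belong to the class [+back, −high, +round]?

ɒ, o

Checking each segment against [+back], [−high], [+round]: /ɒ/ (low back rounded vowel), /o/ (mid back rounded tense vowel) satisfy every feature; every other segment in the inventory fails at least one.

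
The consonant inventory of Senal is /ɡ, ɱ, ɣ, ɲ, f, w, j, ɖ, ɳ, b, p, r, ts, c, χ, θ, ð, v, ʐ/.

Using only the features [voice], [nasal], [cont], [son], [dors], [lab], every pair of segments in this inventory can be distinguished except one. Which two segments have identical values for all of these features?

On the given features, /ð/ and /ʐ/ have an identical profile: [+voice], [−nasal], [+continuant], [−sonorant], [−dorsal], [−labial]. No other two segments in the inventory coincide on all 6 features. (They do differ in [strident], [anterior] and [distributed], which are not among the given features.)

ð, ʐ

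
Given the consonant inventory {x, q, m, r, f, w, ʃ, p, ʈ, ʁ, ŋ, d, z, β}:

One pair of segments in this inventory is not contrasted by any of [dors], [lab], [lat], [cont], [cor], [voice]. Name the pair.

z, r

On the given features, /z/ and /r/ have an identical profile: [-dorsal], [-labial], [-lateral], [+continuant], [+coronal], [+voice]. No other two segments in the inventory coincide on all 6 features. (They do differ in [sonorant] and [strident], which are not among the given features.)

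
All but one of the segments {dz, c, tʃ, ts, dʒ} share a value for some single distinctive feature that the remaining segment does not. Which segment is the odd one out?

c

[delayed release] (equivalently [strident], [dorsal]) groups all but one: /tʃ, dʒ, ts, dz/ share [+delayed release] while /c/ (voiceless palatal stop) alone is [-delayed release]. Removing any other segment would not leave a single-feature class that excludes it.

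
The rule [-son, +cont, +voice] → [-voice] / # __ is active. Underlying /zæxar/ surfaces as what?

/z/ satisfies [-son, +cont, +voice] and sits in # __. The [-voice] counterpart of the voiced alveolar fricative is /s/. Other segments in /zæxar/ either fail the structural description or are not in the environment, so the surface form is [sæxar].

[sæxar]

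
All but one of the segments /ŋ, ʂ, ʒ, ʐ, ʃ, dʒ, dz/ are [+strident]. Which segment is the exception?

Every segment except /ŋ/ is [+strident]. /ŋ/ (velar nasal) is [−strident], so it is the exception.

ŋ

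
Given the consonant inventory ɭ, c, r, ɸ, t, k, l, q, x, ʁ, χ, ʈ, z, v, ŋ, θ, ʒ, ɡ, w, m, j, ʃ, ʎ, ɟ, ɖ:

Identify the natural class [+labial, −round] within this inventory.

Checking each segment against [+labial], [−round]: /ɸ/ (voiceless bilabial fricative), /v/ (voiced labiodental fricative), /m/ (bilabial nasal) satisfy every feature; every other segment in the inventory fails at least one.

ɸ, v, m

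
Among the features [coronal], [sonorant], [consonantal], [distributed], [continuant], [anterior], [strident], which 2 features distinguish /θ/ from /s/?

[strident], [distributed]

The two segments share [+coronal], [−sonorant], [+consonantal], [+continuant], [+anterior]. The only features from the list on which they differ: /θ/ is [−strident] while /s/ is [+strident]; /θ/ is [+distributed] while /s/ is [−distributed].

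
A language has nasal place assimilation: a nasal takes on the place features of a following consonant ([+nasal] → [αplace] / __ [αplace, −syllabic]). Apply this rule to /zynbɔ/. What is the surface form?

[zymbɔ]

The only nasal preceding a consonant is /n/ before /b/. /b/ is [+labial], so /n/ → /m/, giving [zymbɔ].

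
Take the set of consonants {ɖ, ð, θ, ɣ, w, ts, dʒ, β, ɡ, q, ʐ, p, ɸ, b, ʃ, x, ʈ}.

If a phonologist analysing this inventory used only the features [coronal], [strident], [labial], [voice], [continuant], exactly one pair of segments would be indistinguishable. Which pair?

Both /w/ and /β/ are [−coronal], [−strident], [+labial], [+voice], [+continuant]. Since the list omits [sonorant], [round] and [dorsal] — which do distinguish the labial-velar glide from the voiced bilabial fricative — this pair collapses; all other pairs remain distinct.

w, β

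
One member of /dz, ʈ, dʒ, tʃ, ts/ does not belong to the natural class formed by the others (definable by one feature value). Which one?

[delayed release] (equivalently [strident]) groups all but one: /tʃ, ts, dʒ, dz/ share [+delayed release] while /ʈ/ (voiceless retroflex stop) alone is [−delayed release]. Removing any other segment would not leave a single-feature class that excludes it.

ʈ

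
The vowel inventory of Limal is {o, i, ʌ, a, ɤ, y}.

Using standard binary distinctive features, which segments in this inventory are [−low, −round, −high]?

ʌ, ɤ

Checking each segment against [−low], [−round], [−high]: /ʌ/ (mid back unrounded lax vowel), /ɤ/ (mid back unrounded tense vowel) satisfy every feature; every other segment in the inventory fails at least one.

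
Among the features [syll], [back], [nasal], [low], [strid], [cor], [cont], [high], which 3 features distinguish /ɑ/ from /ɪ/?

[high], [low], [back]

/ɑ/ is the low back unrounded vowel and /ɪ/ is the high front unrounded lax vowel. Both are [+syllabic], [−nasal], [−strident], [−coronal], [+continuant]. /ɑ/ is [−high] while /ɪ/ is [+high]; /ɑ/ is [+low] while /ɪ/ is [−low]; /ɑ/ is [+back] while /ɪ/ is [−back], so the distinguishing features are [high], [low], [back].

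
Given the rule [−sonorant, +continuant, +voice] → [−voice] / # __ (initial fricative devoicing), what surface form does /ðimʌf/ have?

Only the initial segment /ð/ is both word-initial and matches the structural description. It is a voiced dental fricative, so [−sonorant, +continuant, +voice] holds; changing it to [−voice] with all other features held fixed yields /θ/ (voiceless dental fricative). No other segment meets both the structural description and the environment, so the output is [θimʌf].

[θimʌf]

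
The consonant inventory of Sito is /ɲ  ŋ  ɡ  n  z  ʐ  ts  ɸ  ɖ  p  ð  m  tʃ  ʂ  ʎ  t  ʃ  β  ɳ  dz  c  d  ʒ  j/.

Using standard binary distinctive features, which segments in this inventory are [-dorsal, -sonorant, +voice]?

Eliminate segments failing any feature: /ɲ, ŋ, ɡ, ʎ, c, j/ are [+dorsal]; /n, m, ɳ/ are [+sonorant]; /ts, ɸ, p, tʃ, ʂ, t, ʃ/ are [-voice]. The remaining /z, ʐ, ɖ, ð, β, dz, d, ʒ/ satisfy [-dorsal], [-sonorant], [+voice].

z, ʐ, ɖ, ð, β, dz, d, ʒ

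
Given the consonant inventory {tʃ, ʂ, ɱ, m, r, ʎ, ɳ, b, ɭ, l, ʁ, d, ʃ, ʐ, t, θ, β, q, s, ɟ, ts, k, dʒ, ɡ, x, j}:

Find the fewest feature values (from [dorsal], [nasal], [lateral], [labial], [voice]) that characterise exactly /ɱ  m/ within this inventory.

The class [+nasal], [+labial] has exactly /ɱ, m/ as its extension in this inventory. No smaller conjunction from the listed features achieves this: [+labial] alone would also admit /b, β/; [+nasal] alone would also admit /ɳ/; and checking the remaining single features turns up none with this extension.

[+nasal, +labial]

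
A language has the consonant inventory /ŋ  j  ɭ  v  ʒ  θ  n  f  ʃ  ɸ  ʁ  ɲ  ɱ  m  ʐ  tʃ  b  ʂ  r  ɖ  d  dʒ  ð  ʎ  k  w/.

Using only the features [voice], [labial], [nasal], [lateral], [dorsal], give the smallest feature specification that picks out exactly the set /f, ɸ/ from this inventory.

Every target segment is [−voice], [+labial]; each remaining inventory member fails at least one of these. Each conjunct is needed — [+labial] alone would also admit /v, ɱ, m, b, …/; [−voice] alone would also admit /θ, ʃ, tʃ, ʂ, …/ — and no other single listed feature has exactly this extension, so two is the minimum.

[−voice, +labial]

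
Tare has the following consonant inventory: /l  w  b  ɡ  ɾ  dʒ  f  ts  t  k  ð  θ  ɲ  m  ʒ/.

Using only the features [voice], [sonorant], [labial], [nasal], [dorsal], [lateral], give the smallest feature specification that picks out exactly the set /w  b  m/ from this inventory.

[+voice, +labial]

Every target segment is [+voice], [+labial]; each remaining inventory member fails at least one of these. Each conjunct is needed — [+labial] alone would also admit /f/; [+voice] alone would also admit /l, ɡ, ɾ, dʒ, …/ — and no other single listed feature has exactly this extension, so two is the minimum.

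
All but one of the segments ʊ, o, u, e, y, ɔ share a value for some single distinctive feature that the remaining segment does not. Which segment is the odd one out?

/u, ʊ, ɔ, o, y/ are all [+round], but /e/ (mid front unrounded tense vowel) is [-round]. No other single segment can be removed to leave a set sharing one feature value that the removed segment lacks, so /e/ is the odd one out.

e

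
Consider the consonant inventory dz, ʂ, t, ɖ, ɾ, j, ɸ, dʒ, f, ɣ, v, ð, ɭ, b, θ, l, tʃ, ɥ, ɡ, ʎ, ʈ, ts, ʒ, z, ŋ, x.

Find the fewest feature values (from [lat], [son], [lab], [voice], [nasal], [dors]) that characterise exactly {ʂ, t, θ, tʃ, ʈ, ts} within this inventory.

The class [-voice], [-labial], [-dorsal] has exactly /ʂ, t, θ, tʃ, ʈ, ts/ as its extension in this inventory. No smaller conjunction from the listed features achieves this: [-labial, -dorsal] alone would also admit /dz, ɖ, ɾ, dʒ, …/; [-voice, -dorsal] alone would also admit /ɸ, f/; [-voice, -labial] alone would also admit /x/; and checking the remaining two-feature bundles turns up none with this extension.

[-voice, -lab, -dors]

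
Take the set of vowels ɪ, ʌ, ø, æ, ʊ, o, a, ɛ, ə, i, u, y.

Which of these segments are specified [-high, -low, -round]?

ʌ, ɛ, ə

Checking each segment against [-high], [-low], [-round]: /ʌ/ (mid back unrounded lax vowel), /ɛ/ (mid front unrounded lax vowel), /ə/ (mid central vowel (schwa)) satisfy every feature; every other segment in the inventory fails at least one.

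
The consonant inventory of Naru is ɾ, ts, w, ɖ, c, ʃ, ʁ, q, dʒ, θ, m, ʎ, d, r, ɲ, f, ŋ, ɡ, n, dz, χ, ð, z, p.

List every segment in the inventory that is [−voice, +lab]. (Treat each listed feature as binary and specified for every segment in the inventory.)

Checking each segment against [−voice], [+labial]: /f/ (voiceless labiodental fricative), /p/ (voiceless bilabial stop) satisfy every feature; every other segment in the inventory fails at least one.

f, p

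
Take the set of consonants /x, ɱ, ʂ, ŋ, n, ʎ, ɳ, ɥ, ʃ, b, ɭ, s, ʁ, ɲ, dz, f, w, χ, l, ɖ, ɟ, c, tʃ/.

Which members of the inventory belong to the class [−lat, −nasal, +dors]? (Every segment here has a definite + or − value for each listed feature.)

x, ɥ, ʁ, w, χ, ɟ, c

Checking each segment against [−lateral], [−nasal], [+dorsal]: /x/ (voiceless velar fricative), /ɥ/ (labial-palatal glide), /ʁ/ (voiced uvular fricative), /w/ (labial-velar glide), /χ/ (voiceless uvular fricative), /ɟ/ (voiced palatal stop), among others, satisfy every feature; every other segment in the inventory fails at least one.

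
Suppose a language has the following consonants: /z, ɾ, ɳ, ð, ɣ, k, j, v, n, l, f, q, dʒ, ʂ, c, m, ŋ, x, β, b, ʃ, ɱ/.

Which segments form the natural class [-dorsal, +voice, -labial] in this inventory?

Checking each segment against [-dorsal], [+voice], [-labial]: /z/ (voiced alveolar fricative), /ɾ/ (alveolar tap), /ɳ/ (retroflex nasal), /ð/ (voiced dental fricative), /n/ (alveolar nasal), /l/ (alveolar lateral approximant), among others, satisfy every feature; every other segment in the inventory fails at least one.

z, ɾ, ɳ, ð, n, l, dʒ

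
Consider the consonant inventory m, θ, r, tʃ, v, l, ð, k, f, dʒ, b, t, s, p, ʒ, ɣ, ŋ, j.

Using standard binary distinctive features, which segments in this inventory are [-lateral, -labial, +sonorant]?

Eliminate segments failing any feature: /m, v, f, b, p/ are [+labial]; /θ, tʃ, ð, k, dʒ, t, s, ʒ, ɣ/ are [-sonorant]; /l/ is [+lateral]. The remaining /r, ŋ, j/ satisfy [-lateral], [-labial], [+sonorant].

r, ŋ, j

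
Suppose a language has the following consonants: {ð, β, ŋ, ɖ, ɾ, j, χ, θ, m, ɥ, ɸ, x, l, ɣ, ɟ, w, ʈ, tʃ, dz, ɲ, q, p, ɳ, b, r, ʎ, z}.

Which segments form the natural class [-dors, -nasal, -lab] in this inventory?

ð, ɖ, ɾ, θ, l, ʈ, tʃ, dz, r, z

Eliminate segments failing any feature: /β, ɸ, p, b/ are [+labial]; /ŋ, j, χ, ɥ, x, ɣ, ɟ, w, ɲ, q, ʎ/ are [+dorsal]; /m, ɳ/ are [+nasal]. The remaining /ð, ɖ, ɾ, θ, l, ʈ, tʃ, dz, r, z/ satisfy [-dorsal], [-nasal], [-labial].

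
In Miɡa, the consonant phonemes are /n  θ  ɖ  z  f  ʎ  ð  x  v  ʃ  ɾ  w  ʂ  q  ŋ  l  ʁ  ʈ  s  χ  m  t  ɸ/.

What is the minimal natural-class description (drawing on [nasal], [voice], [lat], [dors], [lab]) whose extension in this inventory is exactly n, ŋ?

The class [+nasal], [−labial] has exactly /n, ŋ/ as its extension in this inventory. No smaller conjunction from the listed features achieves this: [−labial] alone would also admit /θ, ɖ, z, ʎ, …/; [+nasal] alone would also admit /m/; and checking the remaining single features turns up none with this extension.

[+nasal, −lab]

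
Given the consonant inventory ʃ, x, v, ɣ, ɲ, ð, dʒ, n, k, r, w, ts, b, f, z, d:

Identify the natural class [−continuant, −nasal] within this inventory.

dʒ, k, ts, b, d

Checking each segment against [−continuant], [−nasal]: /dʒ/ (voiced postalveolar affricate), /k/ (voiceless velar stop), /ts/ (voiceless alveolar affricate), /b/ (voiced bilabial stop), /d/ (voiced alveolar stop) satisfy every feature; every other segment in the inventory fails at least one.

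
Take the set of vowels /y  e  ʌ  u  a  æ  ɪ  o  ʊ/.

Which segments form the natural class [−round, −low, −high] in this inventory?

e, ʌ

Checking each segment against [−round], [−low], [−high]: /e/ (mid front unrounded tense vowel), /ʌ/ (mid back unrounded lax vowel) satisfy every feature; every other segment in the inventory fails at least one.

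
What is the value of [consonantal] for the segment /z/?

[+consonantal]

As the voiced alveolar fricative, /z/ is [+consonantal].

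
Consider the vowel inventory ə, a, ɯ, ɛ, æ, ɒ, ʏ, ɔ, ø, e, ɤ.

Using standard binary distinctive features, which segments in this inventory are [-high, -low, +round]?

First, the [-high] segments are /ə, a, ɛ, æ, ɒ, ɔ, ø, e, ɤ/.
Among these, [-low] gives /ə, ɛ, ɔ, ø, e, ɤ/.
Within that set, [+round] leaves /ɔ, ø/.

ɔ, ø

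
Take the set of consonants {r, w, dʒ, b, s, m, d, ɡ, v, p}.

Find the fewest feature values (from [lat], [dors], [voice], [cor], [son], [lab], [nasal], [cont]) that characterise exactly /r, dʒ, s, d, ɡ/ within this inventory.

[−lab]

/r, dʒ, s, d, ɡ/ are exactly the [−labial] segments in the inventory, so a single feature suffices.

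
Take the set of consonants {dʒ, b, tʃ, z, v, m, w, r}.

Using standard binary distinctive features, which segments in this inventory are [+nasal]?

The feature [nasal] marks segments produced with velum lowered (airflow through the nose). In this inventory /m/ has that property, so it is [+nasal]; /dʒ, b, tʃ, z, v, w, r/ are [-nasal].

m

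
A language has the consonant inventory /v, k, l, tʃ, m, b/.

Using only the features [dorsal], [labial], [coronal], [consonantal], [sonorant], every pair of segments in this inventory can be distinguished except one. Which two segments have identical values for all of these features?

Both /v/ and /b/ are [−dorsal], [+labial], [−coronal], [+consonantal], [−sonorant]. Since the list omits [continuant] — which does distinguish the voiced labiodental fricative from the voiced bilabial stop — this pair collapses; all other pairs remain distinct.

v, b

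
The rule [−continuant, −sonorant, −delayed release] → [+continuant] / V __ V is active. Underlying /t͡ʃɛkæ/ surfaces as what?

The only segment in the rule's environment that also matches [−continuant, −sonorant, −delayed release] is /k/. Applying [+continuant] turns the voiceless velar stop into /x/ (voiceless velar fricative), giving [t͡ʃɛxæ].

[t͡ʃɛxæ]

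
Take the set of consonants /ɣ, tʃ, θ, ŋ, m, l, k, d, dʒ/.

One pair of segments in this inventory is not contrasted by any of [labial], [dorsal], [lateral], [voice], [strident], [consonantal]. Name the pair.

ɣ, ŋ

Both /ɣ/ and /ŋ/ are [−labial], [+dorsal], [−lateral], [+voice], [−strident], [+consonantal]. Since the list omits [sonorant], [nasal] and [continuant] — which do distinguish the voiced velar fricative from the velar nasal — this pair collapses; all other pairs remain distinct.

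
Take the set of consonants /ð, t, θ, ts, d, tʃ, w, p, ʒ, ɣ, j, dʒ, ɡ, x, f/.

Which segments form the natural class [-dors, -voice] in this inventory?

First, the [-dorsal] segments are /ð, t, θ, ts, d, tʃ, p, ʒ, dʒ, f/.
Of those, [-voice] leaves /t, θ, ts, tʃ, p, f/.

t, θ, ts, tʃ, p, f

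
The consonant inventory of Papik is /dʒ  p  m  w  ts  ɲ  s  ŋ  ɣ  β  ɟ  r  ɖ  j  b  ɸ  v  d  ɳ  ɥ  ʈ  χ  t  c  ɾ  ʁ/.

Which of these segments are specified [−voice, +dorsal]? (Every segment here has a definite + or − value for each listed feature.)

χ, c

Eliminate segments failing any feature: /dʒ, m, w, ɲ, ŋ, ɣ, β, ɟ, r, ɖ, j, b, v, d, ɳ, ɥ, ɾ, ʁ/ are [+voice]; /p, ts, s, ɸ, ʈ, t/ are [−dorsal]. The remaining /χ, c/ satisfy [−voice], [+dorsal].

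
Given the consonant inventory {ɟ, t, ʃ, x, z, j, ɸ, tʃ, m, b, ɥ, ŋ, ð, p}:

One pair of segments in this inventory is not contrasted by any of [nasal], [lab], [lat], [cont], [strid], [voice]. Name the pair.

Both /ð/ and /j/ are [−nasal], [−labial], [−lateral], [+continuant], [−strident], [+voice]. Since the list omits [sonorant] and [dorsal] — which do distinguish the voiced dental fricative from the palatal glide — this pair collapses; all other pairs remain distinct.

ð, j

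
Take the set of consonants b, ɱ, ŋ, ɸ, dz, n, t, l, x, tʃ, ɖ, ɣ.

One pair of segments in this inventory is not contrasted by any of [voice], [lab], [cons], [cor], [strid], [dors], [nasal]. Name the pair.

l, ɖ

/l/ (alveolar lateral approximant) and /ɖ/ (voiced retroflex stop) are both [+voice], [−labial], [+consonantal], [+coronal], [−strident], [−dorsal], [−nasal], so none of the listed features separates them. (They do differ in [sonorant], [lateral] and [anterior], which are not among the given features.) Every other pair in the inventory differs on at least one listed feature.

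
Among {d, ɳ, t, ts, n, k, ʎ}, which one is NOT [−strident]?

ts

/n, ʎ, t, k, ɳ, d/ are all [−strident]; /ts/ (voiceless alveolar affricate) is [+strident].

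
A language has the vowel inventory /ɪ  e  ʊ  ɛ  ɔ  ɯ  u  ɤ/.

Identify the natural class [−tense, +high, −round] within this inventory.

Eliminate segments failing any feature: /e, ɯ, u, ɤ/ are [+tense]; /ʊ/ is [+round]; /ɛ, ɔ/ are [−high]. The remaining /ɪ/ satisfy [−tense], [+high], [−round].

ɪ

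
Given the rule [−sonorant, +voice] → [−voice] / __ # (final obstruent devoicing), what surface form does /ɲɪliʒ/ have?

[ɲɪliʃ]

/ʒ/ satisfies [−sonorant, +voice] and sits in __ #. The [−voice] counterpart of the voiced postalveolar fricative is /ʃ/. Other segments in /ɲɪliʒ/ either fail the structural description or are not in the environment, so the surface form is [ɲɪliʃ].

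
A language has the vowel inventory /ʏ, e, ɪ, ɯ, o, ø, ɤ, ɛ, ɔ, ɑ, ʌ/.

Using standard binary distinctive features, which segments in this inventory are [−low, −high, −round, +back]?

ɤ, ʌ

Eliminate segments failing any feature: /ʏ, ɪ, ɯ/ are [+high]; /e, ɛ/ are [−back]; /o, ø, ɔ/ are [+round]; /ɑ/ is [+low]. The remaining /ɤ, ʌ/ satisfy [−low], [−high], [−round], [+back].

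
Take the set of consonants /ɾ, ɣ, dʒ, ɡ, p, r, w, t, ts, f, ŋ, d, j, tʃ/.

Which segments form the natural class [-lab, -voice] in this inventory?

Among the inventory, the [-labial] segments are /ɾ, ɣ, dʒ, ɡ, r, t, ts, ŋ, d, j, tʃ/.
Within that set, [-voice] leaves /t, ts, tʃ/.

t, ts, tʃ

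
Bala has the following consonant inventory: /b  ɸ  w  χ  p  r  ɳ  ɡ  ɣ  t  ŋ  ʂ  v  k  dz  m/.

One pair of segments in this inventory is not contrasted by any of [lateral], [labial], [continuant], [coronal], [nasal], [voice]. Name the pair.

/v/ (voiced labiodental fricative) and /w/ (labial-velar glide) are both [−lateral], [+labial], [+continuant], [−coronal], [−nasal], [+voice], so none of the listed features separates them. (They do differ in [sonorant], [round] and [dorsal], which are not among the given features.) Every other pair in the inventory differs on at least one listed feature.

v, w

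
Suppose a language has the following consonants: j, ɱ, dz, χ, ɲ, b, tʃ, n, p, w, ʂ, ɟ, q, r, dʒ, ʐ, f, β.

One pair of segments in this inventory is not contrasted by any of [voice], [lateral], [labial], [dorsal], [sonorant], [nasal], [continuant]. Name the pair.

dz, dʒ

On the given features, /dz/ and /dʒ/ have an identical profile: [+voice], [−lateral], [−labial], [−dorsal], [−sonorant], [−nasal], [−continuant]. No other two segments in the inventory coincide on all 7 features. (They do differ in [anterior] and [distributed], which are not among the given features.)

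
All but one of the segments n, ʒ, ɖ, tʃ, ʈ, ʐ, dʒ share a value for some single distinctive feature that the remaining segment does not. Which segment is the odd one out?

n

/ɖ, dʒ, ʒ, ʐ, tʃ, ʈ/ are all [−anterior], but /n/ (alveolar nasal) is [+anterior]. No other single segment can be removed to leave a set sharing one feature value that the removed segment lacks, so /n/ is the odd one out.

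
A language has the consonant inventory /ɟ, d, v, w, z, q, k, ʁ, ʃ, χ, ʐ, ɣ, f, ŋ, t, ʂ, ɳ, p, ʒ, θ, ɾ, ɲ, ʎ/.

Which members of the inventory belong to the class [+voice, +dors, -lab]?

Checking each segment against [+voice], [+dorsal], [-labial]: /ɟ/ (voiced palatal stop), /ʁ/ (voiced uvular fricative), /ɣ/ (voiced velar fricative), /ŋ/ (velar nasal), /ɲ/ (palatal nasal), /ʎ/ (palatal lateral approximant) satisfy every feature; every other segment in the inventory fails at least one.

ɟ, ʁ, ɣ, ŋ, ɲ, ʎ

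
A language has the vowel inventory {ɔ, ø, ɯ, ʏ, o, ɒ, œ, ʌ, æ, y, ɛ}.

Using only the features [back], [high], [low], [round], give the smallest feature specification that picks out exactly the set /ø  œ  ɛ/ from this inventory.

Every target segment is [-high], [-low], [-back]; each remaining inventory member fails at least one of these. Each conjunct is needed — [-low, -back] alone would also admit /ʏ, y/; [-high, -back] alone would also admit /æ/; [-high, -low] alone would also admit /ɔ, o, ʌ/ — and no other combination of two listed features has exactly this extension, so three is the minimum.

[-high, -low, -back]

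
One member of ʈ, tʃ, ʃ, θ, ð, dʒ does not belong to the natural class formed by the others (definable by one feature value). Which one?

ʈ

[distributed] groups all but one: /θ, ʃ, ð, dʒ, tʃ/ share [+distributed] while /ʈ/ (voiceless retroflex stop) alone is [-distributed]. Removing any other segment would not leave a single-feature class that excludes it.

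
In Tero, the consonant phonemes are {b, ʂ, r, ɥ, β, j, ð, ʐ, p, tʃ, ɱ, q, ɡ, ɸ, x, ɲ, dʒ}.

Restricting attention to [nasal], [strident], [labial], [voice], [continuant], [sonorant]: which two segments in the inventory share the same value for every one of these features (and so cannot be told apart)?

Both /j/ and /r/ are [−nasal], [−strident], [−labial], [+voice], [+continuant], [+sonorant]. Since the list omits [dorsal] — which does distinguish the palatal glide from the alveolar trill — this pair collapses; all other pairs remain distinct.

j, r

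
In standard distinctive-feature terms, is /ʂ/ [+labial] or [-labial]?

/ʂ/ is the voiceless retroflex fricative, hence [-labial].

[-labial]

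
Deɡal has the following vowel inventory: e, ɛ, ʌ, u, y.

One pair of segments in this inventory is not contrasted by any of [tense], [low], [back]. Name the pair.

y, e

/y/ (high front rounded tense vowel) and /e/ (mid front unrounded tense vowel) are both [+tense], [−low], [−back], so none of the listed features separates them. (They do differ in [labial], [round] and [high], which are not among the given features.) Every other pair in the inventory differs on at least one listed feature.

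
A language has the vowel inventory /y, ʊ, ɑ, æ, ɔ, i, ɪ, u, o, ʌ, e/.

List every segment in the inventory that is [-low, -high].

ɔ, o, ʌ, e

Eliminate segments failing any feature: /y, ʊ, i, ɪ, u/ are [+high]; /ɑ, æ/ are [+low]. The remaining /ɔ, o, ʌ, e/ satisfy [-low], [-high].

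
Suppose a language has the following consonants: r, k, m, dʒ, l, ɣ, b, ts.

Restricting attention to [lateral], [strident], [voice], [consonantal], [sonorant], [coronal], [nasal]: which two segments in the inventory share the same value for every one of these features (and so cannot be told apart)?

/ɣ/ (voiced velar fricative) and /b/ (voiced bilabial stop) are both [-lateral], [-strident], [+voice], [+consonantal], [-sonorant], [-coronal], [-nasal], so none of the listed features separates them. (They do differ in [continuant], [labial] and [dorsal], which are not among the given features.) Every other pair in the inventory differs on at least one listed feature.

ɣ, b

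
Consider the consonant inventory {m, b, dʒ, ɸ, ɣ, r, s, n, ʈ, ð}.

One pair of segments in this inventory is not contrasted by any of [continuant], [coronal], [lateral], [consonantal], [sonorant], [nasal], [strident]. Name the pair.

ɸ, ɣ

Both /ɸ/ and /ɣ/ are [+continuant], [-coronal], [-lateral], [+consonantal], [-sonorant], [-nasal], [-strident]. Since the list omits [voice], [labial] and [dorsal] — which do distinguish the voiceless bilabial fricative from the voiced velar fricative — this pair collapses; all other pairs remain distinct.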